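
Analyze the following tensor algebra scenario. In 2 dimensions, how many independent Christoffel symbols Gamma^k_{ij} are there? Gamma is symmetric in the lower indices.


Christoffel symbols Gamma^k_{ij} are symmetric in i,j, so there are d * d(d+1)/2 independent symbols.
d = 2
d(d+1)/2 = 2 * 3 / 2 = 3
Total = 2 * 3 = 6

6


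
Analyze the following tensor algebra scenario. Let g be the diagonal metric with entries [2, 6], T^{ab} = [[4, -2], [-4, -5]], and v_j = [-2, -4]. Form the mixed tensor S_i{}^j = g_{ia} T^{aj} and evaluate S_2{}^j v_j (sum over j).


Step 1: lower the first index. For a diagonal metric, g_{ia} T^{aj} = g_{ii} T^{ij} (no sum on i).
g_{22} = 6
S_2{}^1 = 6 * T^{21} = 6 * -4 = -24
S_2{}^2 = 6 * T^{22} = 6 * -5 = -30
Step 2: contract S_2{}^j with v_j.
S_2{}^1 * v_1 = -24 * -2 = 48
S_2{}^2 * v_2 = -30 * -4 = 120
Result = 48 + 120 = 168

168


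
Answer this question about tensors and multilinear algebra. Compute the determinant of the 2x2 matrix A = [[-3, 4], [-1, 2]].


For a 2x2 matrix [[a, b], [c, d]], det = a*d - b*c.
a = -3, b = 4, c = -1, d = 2
a*d = -3 * 2 = -6
b*c = 4 * -1 = -4
det = -6 - -4 = -2

-2


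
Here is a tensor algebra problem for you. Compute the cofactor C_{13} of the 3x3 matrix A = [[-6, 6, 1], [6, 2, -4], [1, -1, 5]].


To find cofactor C_{13}, delete row 1 and column 3.
The resulting 2x2 submatrix is: [[6, 2], [1, -1]]
Minor M_{13} = 6*-1 - 2*1
  = -6 - 2 = -8
Sign = (-1)^(1+3) = (-1)^4 = 1
Cofactor C_{13} = 1 * -8 = -8

-8


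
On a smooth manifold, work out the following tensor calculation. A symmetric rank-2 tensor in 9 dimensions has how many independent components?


A symmetric rank-2 tensor in d dimensions has d(d+1)/2 independent components.
d = 9
d(d+1)/2 = 9 * 10 / 2 = 90 / 2 = 45

45


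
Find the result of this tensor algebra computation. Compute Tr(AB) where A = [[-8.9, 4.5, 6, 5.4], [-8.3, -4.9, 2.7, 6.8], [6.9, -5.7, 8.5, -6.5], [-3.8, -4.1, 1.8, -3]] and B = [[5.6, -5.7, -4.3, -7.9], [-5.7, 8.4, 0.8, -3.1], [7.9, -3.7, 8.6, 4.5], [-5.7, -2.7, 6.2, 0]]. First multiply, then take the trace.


Tr(AB) = sum_i (AB)_{ii} where (AB)_{ii} = sum_k A_{ik} B_{ki}.
(AB)_{11} = -8.9*5.6 + 4.5*-5.7 + 6*7.9 + 5.4*-5.7 = -58.87
(AB)_{22} = -8.3*-5.7 + -4.9*8.4 + 2.7*-3.7 + 6.8*-2.7 = -22.2
(AB)_{33} = 6.9*-4.3 + -5.7*0.8 + 8.5*8.6 + -6.5*6.2 = -1.43
(AB)_{44} = -3.8*-7.9 + -4.1*-3.1 + 1.8*4.5 + -3*0 = 50.83
Tr(AB) = -58.87 + -22.2 + -1.43 + 50.83 = -31.67

-31.67


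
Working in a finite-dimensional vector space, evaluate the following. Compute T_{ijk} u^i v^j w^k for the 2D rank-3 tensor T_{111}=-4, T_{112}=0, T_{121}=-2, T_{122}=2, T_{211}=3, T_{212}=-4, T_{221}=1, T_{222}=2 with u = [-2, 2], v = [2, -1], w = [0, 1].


S = sum over i,j,k of T_{ijk} u_i v_j w_k. Expanding all 8 terms:
T_{111}*u_1*v_1*w_1 = -4*-2*2*0 = 0  (running total: 0)
T_{112}*u_1*v_1*w_2 = 0*-2*2*1 = 0  (running total: 0)
T_{121}*u_1*v_2*w_1 = -2*-2*-1*0 = 0  (running total: 0)
T_{122}*u_1*v_2*w_2 = 2*-2*-1*1 = 4  (running total: 4)
T_{211}*u_2*v_1*w_1 = 3*2*2*0 = 0  (running total: 4)
T_{212}*u_2*v_1*w_2 = -4*2*2*1 = -16  (running total: -12)
T_{221}*u_2*v_2*w_1 = 1*2*-1*0 = 0  (running total: -12)
T_{222}*u_2*v_2*w_2 = 2*2*-1*1 = -4  (running total: -16)
S = -16

-16


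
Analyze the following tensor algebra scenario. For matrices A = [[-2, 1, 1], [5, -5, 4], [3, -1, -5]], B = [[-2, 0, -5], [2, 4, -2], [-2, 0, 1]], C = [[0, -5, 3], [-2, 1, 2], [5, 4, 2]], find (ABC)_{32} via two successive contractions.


(ABC)_{32} = sum_m (AB)_{3m} C_{m2}. First compute row 3 of AB.
(AB)_{31} = 3*-2 + -1*2 + -5*-2 = 2
(AB)_{32} = 3*0 + -1*4 + -5*0 = -4
(AB)_{33} = 3*-5 + -1*-2 + -5*1 = -18
Now contract with column 2 of C:
(AB)_{31} * C_{12} = 2 * -5 = -10
(AB)_{32} * C_{22} = -4 * 1 = -4
(AB)_{33} * C_{32} = -18 * 4 = -72
(ABC)_{32} = -10 + -4 + -72 = -86

-86


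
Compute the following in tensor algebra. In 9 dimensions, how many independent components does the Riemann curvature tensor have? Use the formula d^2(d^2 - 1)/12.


The Riemann tensor in d dimensions has d^2(d^2 - 1)/12 independent components.
d = 9, so d^2 = 81
d^2 - 1 = 80
d^2(d^2 - 1) = 81 * 80 = 6480
Divide by 12: 6480 / 12 = 540

540


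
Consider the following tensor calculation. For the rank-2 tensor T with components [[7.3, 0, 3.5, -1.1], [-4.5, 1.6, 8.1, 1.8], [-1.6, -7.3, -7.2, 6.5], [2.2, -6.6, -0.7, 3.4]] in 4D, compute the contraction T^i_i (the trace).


The contraction (trace) of a rank-2 tensor is the sum of its diagonal elements.
Diagonal entries: A[1,1] = 7.3, A[2,2] = 1.6, A[3,3] = -7.2, A[4,4] = 3.4
Tr(A) = 7.3 + 1.6 + -7.2 + 3.4 = 5.1

5.1


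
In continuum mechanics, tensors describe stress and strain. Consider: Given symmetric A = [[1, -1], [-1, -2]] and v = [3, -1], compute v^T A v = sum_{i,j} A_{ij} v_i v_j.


First compute Av:
(Av)_1 = 1*3 + -1*-1 = 4
(Av)_2 = -1*3 + -2*-1 = -1
Av = [4, -1]
Then v^T (Av) = 3*4 + -1*-1
= 12 + 1 = 13

13


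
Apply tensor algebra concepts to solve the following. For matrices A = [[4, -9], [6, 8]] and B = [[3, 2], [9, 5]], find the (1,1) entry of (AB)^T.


(AB)^T_{ij} = (AB)_{ji} = sum_k A_{jk} B_{ki}.
For i=1, j=1 we need (AB)_{11}:
A_{11} * B_{11} = 4 * 3 = 12
A_{12} * B_{21} = -9 * 9 = -81
Sum = 12 + -81 = -69

-69


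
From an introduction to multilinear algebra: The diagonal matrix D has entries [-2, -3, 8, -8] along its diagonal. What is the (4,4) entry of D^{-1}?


For a diagonal matrix, the inverse has entries (D^{-1})_{ii} = 1/d_{ii}.
The diagonal entries are: d_{11} = -2, d_{22} = -3, d_{33} = 8, d_{44} = -8
We need (D^{-1})_{44} = 1/d_{44} = 1/-8 = -1/8

-1/8


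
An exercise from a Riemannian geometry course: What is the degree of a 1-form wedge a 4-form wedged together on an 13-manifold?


The degree of a wedge product is the sum of the degrees of the individual forms.
Degrees: 1, 4
Total degree = 1 + 4 = 5

5


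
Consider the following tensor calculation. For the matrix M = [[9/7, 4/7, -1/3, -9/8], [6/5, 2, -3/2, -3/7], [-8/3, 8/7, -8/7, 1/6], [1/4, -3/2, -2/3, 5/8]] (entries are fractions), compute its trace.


The trace is the sum of diagonal entries.
Diagonal: M[1,1] = 9/7, M[2,2] = 2, M[3,3] = -8/7, M[4,4] = 5/8
Tr(M) = 9/7 + 2 + -8/7 + 5/8
Computing step by step:
After adding M[1,1]: 9/7
After adding M[2,2]: 23/7
After adding M[3,3]: 15/7
After adding M[4,4]: 155/56
Tr(M) = 155/56

155/56


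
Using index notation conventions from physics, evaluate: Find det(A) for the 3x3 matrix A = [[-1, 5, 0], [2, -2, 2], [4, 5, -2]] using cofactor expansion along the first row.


Expanding along the first row, det(A) = a11*M_11 - a12*M_12 + a13*M_13, where M_1j is the (1,j) minor.
Minor M_11 = -2*-2 - 2*5 = -6
Minor M_12 = 2*-2 - 2*4 = -12
Minor M_13 = 2*5 - -2*4 = 18
det = -1*(-6) - 5*(-12) + 0*(18)
    = 6 - -60 + 0
    = 66

66


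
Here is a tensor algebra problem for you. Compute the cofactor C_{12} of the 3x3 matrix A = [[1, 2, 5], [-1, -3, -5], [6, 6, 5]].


To find cofactor C_{12}, delete row 1 and column 2.
The resulting 2x2 submatrix is: [[-1, -5], [6, 5]]
Minor M_{12} = -1*5 - -5*6
  = -5 - -30 = 25
Sign = (-1)^(1+2) = (-1)^3 = -1
Cofactor C_{12} = -1 * 25 = -25

-25


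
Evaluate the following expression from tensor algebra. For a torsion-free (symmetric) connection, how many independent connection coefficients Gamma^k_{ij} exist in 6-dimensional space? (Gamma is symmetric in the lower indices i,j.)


Christoffel symbols Gamma^k_{ij} are symmetric in i,j, so there are d * d(d+1)/2 independent symbols.
d = 6
d(d+1)/2 = 6 * 7 / 2 = 21
Total = 6 * 21 = 126

126


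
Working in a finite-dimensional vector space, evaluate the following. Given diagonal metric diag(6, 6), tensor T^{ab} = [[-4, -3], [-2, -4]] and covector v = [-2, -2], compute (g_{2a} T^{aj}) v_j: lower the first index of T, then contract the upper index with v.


Step 1: lower the first index. For a diagonal metric, g_{ia} T^{aj} = g_{ii} T^{ij} (no sum on i).
g_{22} = 6
S_2{}^1 = 6 * T^{21} = 6 * -2 = -12
S_2{}^2 = 6 * T^{22} = 6 * -4 = -24
Step 2: contract S_2{}^j with v_j.
S_2{}^1 * v_1 = -12 * -2 = 24
S_2{}^2 * v_2 = -24 * -2 = 48
Result = 24 + 48 = 72

72


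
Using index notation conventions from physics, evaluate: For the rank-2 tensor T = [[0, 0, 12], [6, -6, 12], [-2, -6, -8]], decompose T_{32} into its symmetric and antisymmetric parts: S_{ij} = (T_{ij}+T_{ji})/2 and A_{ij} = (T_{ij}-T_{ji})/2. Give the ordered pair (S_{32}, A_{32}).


T_{32} = -6
T_{23} = 12
S_{32} = (-6 + 12)/2 = 6/2 = 3
A_{32} = (-6 - 12)/2 = -18/2 = -9
Check: S + A = 3 + -9 = -6 = T_{32}.

(3, -9)


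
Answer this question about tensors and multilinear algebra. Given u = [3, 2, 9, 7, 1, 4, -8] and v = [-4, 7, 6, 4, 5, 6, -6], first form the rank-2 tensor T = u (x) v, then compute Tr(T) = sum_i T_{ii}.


The outer product gives T_{ij} = u_i v_j.
The trace (contraction) is Tr(T) = sum_i T_{ii} = sum_i u_i v_i.
Diagonal entries:
T_{11} = u_1 * v_1 = 3 * -4 = -12
T_{22} = u_2 * v_2 = 2 * 7 = 14
T_{33} = u_3 * v_3 = 9 * 6 = 54
T_{44} = u_4 * v_4 = 7 * 4 = 28
T_{55} = u_5 * v_5 = 1 * 5 = 5
T_{66} = u_6 * v_6 = 4 * 6 = 24
T_{77} = u_7 * v_7 = -8 * -6 = 48
Tr(T) = -12 + 14 + 54 + 28 + 5 + 24 + 48 = 161

161


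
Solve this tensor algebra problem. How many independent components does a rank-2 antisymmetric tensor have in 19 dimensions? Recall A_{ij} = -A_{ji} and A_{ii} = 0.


An antisymmetric rank-2 tensor satisfies A_{ij} = -A_{ji}, so diagonal entries are zero.
The independent components are the upper-triangular entries: C(n, 2) = n(n-1)/2.
n = 19
C(19, 2) = 19 * 18 / 2 = 342 / 2 = 171

171


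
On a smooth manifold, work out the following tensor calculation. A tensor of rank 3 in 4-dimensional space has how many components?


The number of components of a rank-r tensor in d dimensions is d^r.
Here d = 4 and r = 3.
4^3 = 64

64


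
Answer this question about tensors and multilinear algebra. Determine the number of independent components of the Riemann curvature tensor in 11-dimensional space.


The Riemann tensor in d dimensions has d^2(d^2 - 1)/12 independent components.
d = 11, so d^2 = 121
d^2 - 1 = 120
d^2(d^2 - 1) = 121 * 120 = 14520
Divide by 12: 14520 / 12 = 1210

1210


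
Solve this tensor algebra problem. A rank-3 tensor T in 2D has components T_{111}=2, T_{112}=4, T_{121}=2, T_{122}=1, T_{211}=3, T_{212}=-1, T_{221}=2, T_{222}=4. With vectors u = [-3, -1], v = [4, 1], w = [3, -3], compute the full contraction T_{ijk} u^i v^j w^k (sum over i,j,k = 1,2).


S = sum over i,j,k of T_{ijk} u_i v_j w_k. Expanding all 8 terms:
T_{111}*u_1*v_1*w_1 = 2*-3*4*3 = -72  (running total: -72)
T_{112}*u_1*v_1*w_2 = 4*-3*4*-3 = 144  (running total: 72)
T_{121}*u_1*v_2*w_1 = 2*-3*1*3 = -18  (running total: 54)
T_{122}*u_1*v_2*w_2 = 1*-3*1*-3 = 9  (running total: 63)
T_{211}*u_2*v_1*w_1 = 3*-1*4*3 = -36  (running total: 27)
T_{212}*u_2*v_1*w_2 = -1*-1*4*-3 = -12  (running total: 15)
T_{221}*u_2*v_2*w_1 = 2*-1*1*3 = -6  (running total: 9)
T_{222}*u_2*v_2*w_2 = 4*-1*1*-3 = 12  (running total: 21)
S = 21

21


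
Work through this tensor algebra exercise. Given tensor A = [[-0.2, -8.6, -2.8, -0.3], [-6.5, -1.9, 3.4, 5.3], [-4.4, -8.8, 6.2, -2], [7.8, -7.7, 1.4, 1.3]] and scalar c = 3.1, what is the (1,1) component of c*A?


Scalar multiplication: (cA)_{ij} = c * A_{ij}.
c = 3.1
A_{11} = -0.2
(cA)_{11} = 3.1 * -0.2 = -0.62

-0.62


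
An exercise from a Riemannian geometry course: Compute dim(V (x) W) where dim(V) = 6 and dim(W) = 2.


The dimension of a tensor product is the product of dimensions.
dim(V) = 6, dim(W) = 2
dim(V (x) W) = 6 * 2 = 12

12


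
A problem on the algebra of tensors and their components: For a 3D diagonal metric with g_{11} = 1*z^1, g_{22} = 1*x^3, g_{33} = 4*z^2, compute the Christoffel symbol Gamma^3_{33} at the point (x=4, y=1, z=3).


For a diagonal metric, Gamma^k_{ij} = (1/2) g^{kk} (dg_{ik}/dx_j + dg_{jk}/dx_i - dg_{ij}/dx_k).
The metric is diagonal, so g_{ab} = 0 for a != b.
At the given point: g_{11} = 3, g_{22} = 64, g_{33} = 36
g^{33} = 1/36
dg_{33}/dx_3 = dg_{33}/dx_3 = 24
dg_{33}/dx_3 = dg_{33}/dx_3 = 24
dg_{33}/dx_3 = dg_{33}/dx_3 = 24
Numerator = 24 + 24 - 24 = 24
Gamma^3_{33} = 24 / (2 * 36) = 1/3

1/3


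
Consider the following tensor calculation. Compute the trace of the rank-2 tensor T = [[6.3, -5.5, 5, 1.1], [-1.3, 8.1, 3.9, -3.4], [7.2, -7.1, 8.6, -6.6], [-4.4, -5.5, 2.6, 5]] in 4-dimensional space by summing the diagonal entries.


The contraction (trace) of a rank-2 tensor is the sum of its diagonal elements.
Diagonal entries: A[1,1] = 6.3, A[2,2] = 8.1, A[3,3] = 8.6, A[4,4] = 5
Tr(A) = 6.3 + 8.1 + 8.6 + 5 = 28

28


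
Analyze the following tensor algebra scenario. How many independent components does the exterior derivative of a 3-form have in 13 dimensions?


The exterior derivative of a p-form is a (p+1)-form.
Its number of independent components is C(n, p+1).
n = 13, p+1 = 4
C(13, 4) = 715

715


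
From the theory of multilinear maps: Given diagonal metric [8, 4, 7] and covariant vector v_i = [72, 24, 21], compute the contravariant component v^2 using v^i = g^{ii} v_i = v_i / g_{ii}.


To raise an index with a diagonal metric: v^i = v_i / g_{ii}.
For index 2: v_2 = 24, g_{22} = 4
v^2 = 24 / 4 = 6

6


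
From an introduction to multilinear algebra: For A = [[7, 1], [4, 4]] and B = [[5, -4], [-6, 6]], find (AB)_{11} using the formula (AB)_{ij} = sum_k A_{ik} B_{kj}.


(AB)_{ij} = sum_k A_{ik} B_{kj}.
For i=1, j=1:
A_{11} * B_{11} = 7 * 5 = 35
A_{12} * B_{21} = 1 * -6 = -6
Sum = 35 + -6 = 29

29


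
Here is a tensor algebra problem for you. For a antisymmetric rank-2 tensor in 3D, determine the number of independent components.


A antisymmetric rank-2 tensor in d dimensions has d(d-1)/2 independent components.
d = 3
d(d-1)/2 = 3 * 2 / 2 = 6 / 2 = 3

3


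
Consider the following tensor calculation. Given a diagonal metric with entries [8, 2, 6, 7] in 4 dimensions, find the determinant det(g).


For a diagonal metric, the determinant is the product of diagonal entries.
Diagonal entries: 8, 2, 6, 7
det(g) = 8 * 2 * 6 * 7 = 672

672


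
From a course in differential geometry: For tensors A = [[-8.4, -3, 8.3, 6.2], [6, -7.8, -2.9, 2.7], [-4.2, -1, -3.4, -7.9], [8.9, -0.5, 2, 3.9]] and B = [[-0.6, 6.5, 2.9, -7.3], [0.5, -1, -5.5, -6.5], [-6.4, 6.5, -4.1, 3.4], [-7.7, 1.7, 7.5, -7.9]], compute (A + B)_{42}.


Tensor addition is component-wise: (A + B)_{ij} = A_{ij} + B_{ij}.
A_{42} = -0.5
B_{42} = 1.7
(A + B)_{42} = -0.5 + 1.7 = 1.2

1.2


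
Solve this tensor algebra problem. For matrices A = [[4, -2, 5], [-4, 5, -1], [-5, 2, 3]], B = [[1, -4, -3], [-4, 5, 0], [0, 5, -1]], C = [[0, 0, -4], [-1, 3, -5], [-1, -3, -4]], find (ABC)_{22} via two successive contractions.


(ABC)_{22} = sum_m (AB)_{2m} C_{m2}. First compute row 2 of AB.
(AB)_{21} = -4*1 + 5*-4 + -1*0 = -24
(AB)_{22} = -4*-4 + 5*5 + -1*5 = 36
(AB)_{23} = -4*-3 + 5*0 + -1*-1 = 13
Now contract with column 2 of C:
(AB)_{21} * C_{12} = -24 * 0 = 0
(AB)_{22} * C_{22} = 36 * 3 = 108
(AB)_{23} * C_{32} = 13 * -3 = -39
(ABC)_{22} = 0 + 108 + -39 = 69

69


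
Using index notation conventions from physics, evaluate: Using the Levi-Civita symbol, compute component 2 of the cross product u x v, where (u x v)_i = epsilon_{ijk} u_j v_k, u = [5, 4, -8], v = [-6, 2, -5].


(u x v)_2 = sum_{j,k} epsilon_{2jk} u_j v_k. Only permutations of (1,2,3) contribute; the two non-zero terms are:
eps_{213} u_1 v_3 = -1 * 5 * -5 = 25
eps_{231} u_3 v_1 = 1 * -8 * -6 = 48
(u x v)_2 = 73

73


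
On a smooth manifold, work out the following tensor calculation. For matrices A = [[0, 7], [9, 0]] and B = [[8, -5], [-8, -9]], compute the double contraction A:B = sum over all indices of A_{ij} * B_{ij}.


A:B = sum over all i,j of A_{ij} * B_{ij}.
Row 1: 0*8=0, 7*-5=-35 => row sum = -35
Row 2: 9*-8=-72, 0*-9=0 => row sum = -72
Total = -35 + -72 = -107

-107


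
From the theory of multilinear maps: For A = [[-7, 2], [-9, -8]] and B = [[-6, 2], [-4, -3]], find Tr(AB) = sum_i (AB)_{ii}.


Tr(AB) = sum_i (AB)_{ii} where (AB)_{ii} = sum_k A_{ik} B_{ki}.
(AB)_{11} = -7*-6 + 2*-4 = 34
(AB)_{22} = -9*2 + -8*-3 = 6
Tr(AB) = 34 + 6 = 40

40


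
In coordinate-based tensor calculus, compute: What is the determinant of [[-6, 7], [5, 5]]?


For a 2x2 matrix [[a, b], [c, d]], det = a*d - b*c.
a = -6, b = 7, c = 5, d = 5
a*d = -6 * 5 = -30
b*c = 7 * 5 = 35
det = -30 - 35 = -65

-65


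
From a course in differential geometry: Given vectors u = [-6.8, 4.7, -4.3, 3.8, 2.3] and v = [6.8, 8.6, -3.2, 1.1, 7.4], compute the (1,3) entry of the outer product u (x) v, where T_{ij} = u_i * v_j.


The outer product entry T_{ij} = u_i * v_j.
We need i=1, j=3.
u_1 = -6.8, v_3 = -3.2
T_{1,3} = -6.8 * -3.2 = 21.76

21.76


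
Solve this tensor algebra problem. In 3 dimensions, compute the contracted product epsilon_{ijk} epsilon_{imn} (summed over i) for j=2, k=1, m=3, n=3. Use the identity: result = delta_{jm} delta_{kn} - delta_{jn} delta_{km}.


Using the identity: epsilon_{ijk} epsilon_{imn} = delta_{jm} delta_{kn} - delta_{jn} delta_{km}.
delta_{23} = 0
delta_{13} = 0
delta_{23} = 0
delta_{13} = 0
Result = 0 * 0 - 0 * 0 = 0 - 0 = 0

0


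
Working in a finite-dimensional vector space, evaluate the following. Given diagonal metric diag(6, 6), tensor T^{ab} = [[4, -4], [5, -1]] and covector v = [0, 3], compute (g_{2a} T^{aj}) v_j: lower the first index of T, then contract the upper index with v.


Step 1: lower the first index. For a diagonal metric, g_{ia} T^{aj} = g_{ii} T^{ij} (no sum on i).
g_{22} = 6
S_2{}^1 = 6 * T^{21} = 6 * 5 = 30
S_2{}^2 = 6 * T^{22} = 6 * -1 = -6
Step 2: contract S_2{}^j with v_j.
S_2{}^1 * v_1 = 30 * 0 = 0
S_2{}^2 * v_2 = -6 * 3 = -18
Result = 0 + -18 = -18

-18


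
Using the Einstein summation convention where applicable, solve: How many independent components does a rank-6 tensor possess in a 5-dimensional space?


The number of components of a rank-r tensor in d dimensions is d^r.
Here d = 5 and r = 6.
5^6 = 15625

15625


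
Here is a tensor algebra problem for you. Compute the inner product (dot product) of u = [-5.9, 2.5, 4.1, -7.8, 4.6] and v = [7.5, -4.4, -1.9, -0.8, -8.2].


The inner product u . v = sum of u_i * v_i.
Term-by-term: -5.9 * 7.5, 2.5 * -4.4, 4.1 * -1.9, -7.8 * -0.8, 4.6 * -8.2
Products: -44.25, -11, -7.79, 6.24, -37.72
Sum = -44.25 + -11 + -7.79 + 6.24 + -37.72 = -94.52

-94.52


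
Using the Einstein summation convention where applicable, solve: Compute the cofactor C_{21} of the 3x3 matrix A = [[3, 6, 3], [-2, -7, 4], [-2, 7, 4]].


To find cofactor C_{21}, delete row 2 and column 1.
The resulting 2x2 submatrix is: [[6, 3], [7, 4]]
Minor M_{21} = 6*4 - 3*7
  = 24 - 21 = 3
Sign = (-1)^(2+1) = (-1)^3 = -1
Cofactor C_{21} = -1 * 3 = -3

-3


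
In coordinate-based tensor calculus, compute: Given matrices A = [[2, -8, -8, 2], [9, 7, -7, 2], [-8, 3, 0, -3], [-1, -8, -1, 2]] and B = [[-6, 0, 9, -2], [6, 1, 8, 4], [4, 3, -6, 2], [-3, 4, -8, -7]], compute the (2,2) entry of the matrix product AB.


(AB)_{ij} = sum_k A_{ik} B_{kj}.
For i=2, j=2:
A_{21} * B_{12} = 9 * 0 = 0
A_{22} * B_{22} = 7 * 1 = 7
A_{23} * B_{32} = -7 * 3 = -21
A_{24} * B_{42} = 2 * 4 = 8
Sum = 0 + 7 + -21 + 8 = -6

-6


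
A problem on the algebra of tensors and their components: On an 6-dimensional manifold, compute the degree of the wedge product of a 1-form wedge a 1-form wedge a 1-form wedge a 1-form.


The degree of a wedge product is the sum of the degrees of the individual forms.
Degrees: 1, 1, 1, 1
Total degree = 1 + 1 + 1 + 1 = 4

4


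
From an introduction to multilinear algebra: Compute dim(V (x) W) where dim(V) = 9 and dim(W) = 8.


The dimension of a tensor product is the product of dimensions.
dim(V) = 9, dim(W) = 8
dim(V (x) W) = 9 * 8 = 72

72


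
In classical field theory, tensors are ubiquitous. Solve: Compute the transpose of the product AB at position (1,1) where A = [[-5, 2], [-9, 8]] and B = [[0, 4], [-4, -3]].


(AB)^T_{ij} = (AB)_{ji} = sum_k A_{jk} B_{ki}.
For i=1, j=1 we need (AB)_{11}:
A_{11} * B_{11} = -5 * 0 = 0
A_{12} * B_{21} = 2 * -4 = -8
Sum = 0 + -8 = -8

-8


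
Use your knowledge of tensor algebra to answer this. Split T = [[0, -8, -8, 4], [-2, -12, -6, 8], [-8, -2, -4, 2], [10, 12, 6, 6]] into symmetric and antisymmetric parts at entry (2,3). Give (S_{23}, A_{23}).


T_{23} = -6
T_{32} = -2
S_{23} = (-6 + -2)/2 = -8/2 = -4
A_{23} = (-6 - -2)/2 = -4/2 = -2
Check: S + A = -4 + -2 = -6 = T_{23}.

(-4, -2)


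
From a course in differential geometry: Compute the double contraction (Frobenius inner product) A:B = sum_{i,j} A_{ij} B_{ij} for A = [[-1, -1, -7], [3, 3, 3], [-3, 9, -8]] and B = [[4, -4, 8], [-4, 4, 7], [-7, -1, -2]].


A:B = sum over all i,j of A_{ij} * B_{ij}.
Row 1: -1*4=-4, -1*-4=4, -7*8=-56 => row sum = -56
Row 2: 3*-4=-12, 3*4=12, 3*7=21 => row sum = 21
Row 3: -3*-7=21, 9*-1=-9, -8*-2=16 => row sum = 28
Total = -56 + 21 + 28 = -7

-7


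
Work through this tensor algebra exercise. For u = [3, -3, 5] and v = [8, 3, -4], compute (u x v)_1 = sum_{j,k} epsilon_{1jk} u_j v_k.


(u x v)_1 = sum_{j,k} epsilon_{1jk} u_j v_k. Only permutations of (1,2,3) contribute; the two non-zero terms are:
eps_{123} u_2 v_3 = 1 * -3 * -4 = 12
eps_{132} u_3 v_2 = -1 * 5 * 3 = -15
(u x v)_1 = -3

-3


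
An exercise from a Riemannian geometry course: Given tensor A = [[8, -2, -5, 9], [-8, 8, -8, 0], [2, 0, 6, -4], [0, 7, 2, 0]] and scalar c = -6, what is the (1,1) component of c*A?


Scalar multiplication: (cA)_{ij} = c * A_{ij}.
c = -6
A_{11} = 8
(cA)_{11} = -6 * 8 = -48

-48


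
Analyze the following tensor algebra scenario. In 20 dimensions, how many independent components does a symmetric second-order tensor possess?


A symmetric rank-2 tensor in d dimensions has d(d+1)/2 independent components.
d = 20
d(d+1)/2 = 20 * 21 / 2 = 420 / 2 = 210

210


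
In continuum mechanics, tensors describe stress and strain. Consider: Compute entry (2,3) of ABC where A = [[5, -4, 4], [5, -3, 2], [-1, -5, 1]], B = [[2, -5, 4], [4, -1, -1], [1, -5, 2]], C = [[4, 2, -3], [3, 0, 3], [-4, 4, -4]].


(ABC)_{23} = sum_m (AB)_{2m} C_{m3}. First compute row 2 of AB.
(AB)_{21} = 5*2 + -3*4 + 2*1 = 0
(AB)_{22} = 5*-5 + -3*-1 + 2*-5 = -32
(AB)_{23} = 5*4 + -3*-1 + 2*2 = 27
Now contract with column 3 of C:
(AB)_{21} * C_{13} = 0 * -3 = 0
(AB)_{22} * C_{23} = -32 * 3 = -96
(AB)_{23} * C_{33} = 27 * -4 = -108
(ABC)_{23} = 0 + -96 + -108 = -204

-204


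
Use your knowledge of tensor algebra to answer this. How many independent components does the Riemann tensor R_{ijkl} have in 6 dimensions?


The Riemann tensor in d dimensions has d^2(d^2 - 1)/12 independent components.
d = 6, so d^2 = 36
d^2 - 1 = 35
d^2(d^2 - 1) = 36 * 35 = 1260
Divide by 12: 1260 / 12 = 105

105


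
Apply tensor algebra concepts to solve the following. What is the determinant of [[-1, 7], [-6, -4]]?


For a 2x2 matrix [[a, b], [c, d]], det = a*d - b*c.
a = -1, b = 7, c = -6, d = -4
a*d = -1 * -4 = 4
b*c = 7 * -6 = -42
det = 4 - -42 = 46

46


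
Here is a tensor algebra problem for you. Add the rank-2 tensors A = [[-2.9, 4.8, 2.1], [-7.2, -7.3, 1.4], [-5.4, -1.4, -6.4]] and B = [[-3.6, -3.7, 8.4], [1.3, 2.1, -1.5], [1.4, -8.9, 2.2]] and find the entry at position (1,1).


Tensor addition is component-wise: (A + B)_{ij} = A_{ij} + B_{ij}.
A_{11} = -2.9
B_{11} = -3.6
(A + B)_{11} = -2.9 + -3.6 = -6.5

-6.5


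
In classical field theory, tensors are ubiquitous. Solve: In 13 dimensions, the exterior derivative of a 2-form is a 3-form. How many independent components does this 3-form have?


The exterior derivative of a p-form is a (p+1)-form.
Its number of independent components is C(n, p+1).
n = 13, p+1 = 3
C(13, 3) = 286

286


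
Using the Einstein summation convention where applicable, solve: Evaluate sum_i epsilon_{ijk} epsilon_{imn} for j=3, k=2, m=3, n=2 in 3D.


Using the identity: epsilon_{ijk} epsilon_{imn} = delta_{jm} delta_{kn} - delta_{jn} delta_{km}.
delta_{33} = 1
delta_{22} = 1
delta_{32} = 0
delta_{23} = 0
Result = 1 * 1 - 0 * 0 = 1 - 0 = 1

1


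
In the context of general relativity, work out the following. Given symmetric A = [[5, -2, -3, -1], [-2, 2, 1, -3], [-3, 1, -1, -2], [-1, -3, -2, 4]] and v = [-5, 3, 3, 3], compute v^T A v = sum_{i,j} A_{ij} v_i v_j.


First compute Av:
(Av)_1 = 5*-5 + -2*3 + -3*3 + -1*3 = -43
(Av)_2 = -2*-5 + 2*3 + 1*3 + -3*3 = 10
(Av)_3 = -3*-5 + 1*3 + -1*3 + -2*3 = 9
(Av)_4 = -1*-5 + -3*3 + -2*3 + 4*3 = 2
Av = [-43, 10, 9, 2]
Then v^T (Av) = -5*-43 + 3*10 + 3*9 + 3*2
= 215 + 30 + 27 + 6 = 278

278


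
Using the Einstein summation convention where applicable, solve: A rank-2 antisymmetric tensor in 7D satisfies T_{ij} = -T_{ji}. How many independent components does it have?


An antisymmetric rank-2 tensor satisfies A_{ij} = -A_{ji}, so diagonal entries are zero.
The independent components are the upper-triangular entries: C(n, 2) = n(n-1)/2.
n = 7
C(7, 2) = 7 * 6 / 2 = 42 / 2 = 21

21


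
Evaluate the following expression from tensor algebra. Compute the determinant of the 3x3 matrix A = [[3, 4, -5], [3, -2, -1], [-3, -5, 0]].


Expanding along the first row, det(A) = a11*M_11 - a12*M_12 + a13*M_13, where M_1j is the (1,j) minor.
Minor M_11 = -2*0 - -1*-5 = -5
Minor M_12 = 3*0 - -1*-3 = -3
Minor M_13 = 3*-5 - -2*-3 = -21
det = 3*(-5) - 4*(-3) + -5*(-21)
    = -15 - -12 + 105
    = 102

102


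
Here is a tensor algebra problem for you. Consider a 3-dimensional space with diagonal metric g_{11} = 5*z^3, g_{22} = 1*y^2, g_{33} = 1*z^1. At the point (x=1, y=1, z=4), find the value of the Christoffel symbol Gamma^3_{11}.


For a diagonal metric, Gamma^k_{ij} = (1/2) g^{kk} (dg_{ik}/dx_j + dg_{jk}/dx_i - dg_{ij}/dx_k).
The metric is diagonal, so g_{ab} = 0 for a != b.
At the given point: g_{11} = 320, g_{22} = 1, g_{33} = 4
g^{33} = 1/4
dg_{13}/dx_1 = 0 (off-diagonal)
dg_{13}/dx_1 = 0 (off-diagonal)
dg_{11}/dx_3 = dg_{11}/dx_3 = 240
Numerator = 0 + 0 - 240 = -240
Gamma^3_{11} = -240 / (2 * 4) = -30

-30


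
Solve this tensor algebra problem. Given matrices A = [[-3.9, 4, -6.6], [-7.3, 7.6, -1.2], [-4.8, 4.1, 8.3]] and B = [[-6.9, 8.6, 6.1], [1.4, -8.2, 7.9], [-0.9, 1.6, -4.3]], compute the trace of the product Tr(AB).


Tr(AB) = sum_i (AB)_{ii} where (AB)_{ii} = sum_k A_{ik} B_{ki}.
(AB)_{11} = -3.9*-6.9 + 4*1.4 + -6.6*-0.9 = 38.45
(AB)_{22} = -7.3*8.6 + 7.6*-8.2 + -1.2*1.6 = -127.02
(AB)_{33} = -4.8*6.1 + 4.1*7.9 + 8.3*-4.3 = -32.58
Tr(AB) = 38.45 + -127.02 + -32.58 = -121.15

-121.15


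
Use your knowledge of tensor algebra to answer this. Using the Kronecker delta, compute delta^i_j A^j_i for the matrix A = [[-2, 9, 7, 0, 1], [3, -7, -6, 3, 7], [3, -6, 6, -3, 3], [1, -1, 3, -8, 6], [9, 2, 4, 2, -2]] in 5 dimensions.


The contraction (trace) of a rank-2 tensor is the sum of its diagonal elements.
Diagonal entries: A[1,1] = -2, A[2,2] = -7, A[3,3] = 6, A[4,4] = -8, A[5,5] = -2
Tr(A) = -2 + -7 + 6 + -8 + -2 = -13

-13


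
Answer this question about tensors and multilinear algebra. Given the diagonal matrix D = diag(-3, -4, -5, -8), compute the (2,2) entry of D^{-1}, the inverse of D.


For a diagonal matrix, the inverse has entries (D^{-1})_{ii} = 1/d_{ii}.
The diagonal entries are: d_{11} = -3, d_{22} = -4, d_{33} = -5, d_{44} = -8
We need (D^{-1})_{22} = 1/d_{22} = 1/-4 = -1/4

-1/4


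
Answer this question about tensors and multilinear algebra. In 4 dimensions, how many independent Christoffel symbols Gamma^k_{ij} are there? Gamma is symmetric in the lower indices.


Christoffel symbols Gamma^k_{ij} are symmetric in i,j, so there are d * d(d+1)/2 independent symbols.
d = 4
d(d+1)/2 = 4 * 5 / 2 = 10
Total = 4 * 10 = 40

40


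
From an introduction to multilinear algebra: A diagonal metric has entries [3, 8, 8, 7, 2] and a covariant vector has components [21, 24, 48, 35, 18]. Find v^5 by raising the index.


To raise an index with a diagonal metric: v^i = v_i / g_{ii}.
For index 5: v_5 = 18, g_{55} = 2
v^5 = 18 / 2 = 9

9


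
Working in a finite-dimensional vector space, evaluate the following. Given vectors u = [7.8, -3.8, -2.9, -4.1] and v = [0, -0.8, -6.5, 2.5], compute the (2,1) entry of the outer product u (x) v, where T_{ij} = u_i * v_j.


The outer product entry T_{ij} = u_i * v_j.
We need i=2, j=1.
u_2 = -3.8, v_1 = 0
T_{2,1} = -3.8 * 0 = 0

0


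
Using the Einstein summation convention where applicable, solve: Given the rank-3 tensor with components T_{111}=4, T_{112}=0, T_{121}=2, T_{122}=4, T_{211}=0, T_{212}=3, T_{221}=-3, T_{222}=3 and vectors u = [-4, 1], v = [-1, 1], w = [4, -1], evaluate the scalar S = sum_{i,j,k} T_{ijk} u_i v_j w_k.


S = sum over i,j,k of T_{ijk} u_i v_j w_k. Expanding all 8 terms:
T_{111}*u_1*v_1*w_1 = 4*-4*-1*4 = 64  (running total: 64)
T_{112}*u_1*v_1*w_2 = 0*-4*-1*-1 = 0  (running total: 64)
T_{121}*u_1*v_2*w_1 = 2*-4*1*4 = -32  (running total: 32)
T_{122}*u_1*v_2*w_2 = 4*-4*1*-1 = 16  (running total: 48)
T_{211}*u_2*v_1*w_1 = 0*1*-1*4 = 0  (running total: 48)
T_{212}*u_2*v_1*w_2 = 3*1*-1*-1 = 3  (running total: 51)
T_{221}*u_2*v_2*w_1 = -3*1*1*4 = -12  (running total: 39)
T_{222}*u_2*v_2*w_2 = 3*1*1*-1 = -3  (running total: 36)
S = 36

36


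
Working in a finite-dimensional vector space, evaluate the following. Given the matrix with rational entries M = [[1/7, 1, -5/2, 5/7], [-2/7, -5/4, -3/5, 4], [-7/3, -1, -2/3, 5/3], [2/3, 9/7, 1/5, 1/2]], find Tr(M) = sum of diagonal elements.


The trace is the sum of diagonal entries.
Diagonal: M[1,1] = 1/7, M[2,2] = -5/4, M[3,3] = -2/3, M[4,4] = 1/2
Tr(M) = 1/7 + -5/4 + -2/3 + 1/2
Computing step by step:
After adding M[1,1]: 1/7
After adding M[2,2]: -31/28
After adding M[3,3]: -149/84
After adding M[4,4]: -107/84
Tr(M) = -107/84

-107/84


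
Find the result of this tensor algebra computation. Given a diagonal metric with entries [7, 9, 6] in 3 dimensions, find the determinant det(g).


For a diagonal metric, the determinant is the product of diagonal entries.
Diagonal entries: 7, 9, 6
det(g) = 7 * 9 * 6 = 378

378


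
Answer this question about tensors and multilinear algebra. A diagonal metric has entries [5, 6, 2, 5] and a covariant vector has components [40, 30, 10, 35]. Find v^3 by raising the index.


To raise an index with a diagonal metric: v^i = v_i / g_{ii}.
For index 3: v_3 = 10, g_{33} = 2
v^3 = 10 / 2 = 5

5


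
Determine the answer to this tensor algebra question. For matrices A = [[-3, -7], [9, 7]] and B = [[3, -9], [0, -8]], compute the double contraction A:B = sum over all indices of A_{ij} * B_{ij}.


A:B = sum over all i,j of A_{ij} * B_{ij}.
Row 1: -3*3=-9, -7*-9=63 => row sum = 54
Row 2: 9*0=0, 7*-8=-56 => row sum = -56
Total = 54 + -56 = -2

-2


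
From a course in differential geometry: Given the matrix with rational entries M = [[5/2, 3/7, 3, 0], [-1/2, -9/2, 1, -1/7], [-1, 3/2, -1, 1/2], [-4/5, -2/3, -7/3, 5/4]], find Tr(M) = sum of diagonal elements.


The trace is the sum of diagonal entries.
Diagonal: M[1,1] = 5/2, M[2,2] = -9/2, M[3,3] = -1, M[4,4] = 5/4
Tr(M) = 5/2 + -9/2 + -1 + 5/4
Computing step by step:
After adding M[1,1]: 5/2
After adding M[2,2]: -2
After adding M[3,3]: -3
After adding M[4,4]: -7/4
Tr(M) = -7/4

-7/4


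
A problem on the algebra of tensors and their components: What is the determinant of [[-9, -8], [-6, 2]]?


For a 2x2 matrix [[a, b], [c, d]], det = a*d - b*c.
a = -9, b = -8, c = -6, d = 2
a*d = -9 * 2 = -18
b*c = -8 * -6 = 48
det = -18 - 48 = -66

-66


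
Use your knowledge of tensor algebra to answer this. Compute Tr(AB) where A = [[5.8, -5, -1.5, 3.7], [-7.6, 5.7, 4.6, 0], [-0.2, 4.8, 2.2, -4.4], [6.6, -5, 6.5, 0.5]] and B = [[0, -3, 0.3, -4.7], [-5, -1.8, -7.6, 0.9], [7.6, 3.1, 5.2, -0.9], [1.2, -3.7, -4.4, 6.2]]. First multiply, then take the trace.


Tr(AB) = sum_i (AB)_{ii} where (AB)_{ii} = sum_k A_{ik} B_{ki}.
(AB)_{11} = 5.8*0 + -5*-5 + -1.5*7.6 + 3.7*1.2 = 18.04
(AB)_{22} = -7.6*-3 + 5.7*-1.8 + 4.6*3.1 + 0*-3.7 = 26.8
(AB)_{33} = -0.2*0.3 + 4.8*-7.6 + 2.2*5.2 + -4.4*-4.4 = -5.74
(AB)_{44} = 6.6*-4.7 + -5*0.9 + 6.5*-0.9 + 0.5*6.2 = -38.27
Tr(AB) = 18.04 + 26.8 + -5.74 + -38.27 = 0.83

0.83


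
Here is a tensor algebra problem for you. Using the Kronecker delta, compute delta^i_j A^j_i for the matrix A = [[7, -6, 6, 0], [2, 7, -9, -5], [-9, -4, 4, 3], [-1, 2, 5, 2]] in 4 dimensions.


The contraction (trace) of a rank-2 tensor is the sum of its diagonal elements.
Diagonal entries: A[1,1] = 7, A[2,2] = 7, A[3,3] = 4, A[4,4] = 2
Tr(A) = 7 + 7 + 4 + 2 = 20

20


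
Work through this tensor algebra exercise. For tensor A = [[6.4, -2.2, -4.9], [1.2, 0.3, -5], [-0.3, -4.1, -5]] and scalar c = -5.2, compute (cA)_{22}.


Scalar multiplication: (cA)_{ij} = c * A_{ij}.
c = -5.2
A_{22} = 0.3
(cA)_{22} = -5.2 * 0.3 = -1.56

-1.56


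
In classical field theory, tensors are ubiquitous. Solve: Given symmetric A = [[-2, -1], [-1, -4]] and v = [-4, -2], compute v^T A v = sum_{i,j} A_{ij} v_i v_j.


First compute Av:
(Av)_1 = -2*-4 + -1*-2 = 10
(Av)_2 = -1*-4 + -4*-2 = 12
Av = [10, 12]
Then v^T (Av) = -4*10 + -2*12
= -40 + -24 = -64

-64


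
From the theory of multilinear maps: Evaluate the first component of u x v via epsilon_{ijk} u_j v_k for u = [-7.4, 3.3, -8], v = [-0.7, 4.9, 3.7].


(u x v)_1 = sum_{j,k} epsilon_{1jk} u_j v_k. Only permutations of (1,2,3) contribute; the two non-zero terms are:
eps_{123} u_2 v_3 = 1 * 3.3 * 3.7 = 12.21
eps_{132} u_3 v_2 = -1 * -8 * 4.9 = 39.2
(u x v)_1 = 51.41

51.41


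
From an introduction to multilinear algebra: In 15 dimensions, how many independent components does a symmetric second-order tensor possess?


A symmetric rank-2 tensor in d dimensions has d(d+1)/2 independent components.
d = 15
d(d+1)/2 = 15 * 16 / 2 = 240 / 2 = 120

120


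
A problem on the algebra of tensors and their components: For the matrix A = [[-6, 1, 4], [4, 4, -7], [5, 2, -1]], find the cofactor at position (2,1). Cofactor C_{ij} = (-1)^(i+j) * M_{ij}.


To find cofactor C_{21}, delete row 2 and column 1.
The resulting 2x2 submatrix is: [[1, 4], [2, -1]]
Minor M_{21} = 1*-1 - 4*2
  = -1 - 8 = -9
Sign = (-1)^(2+1) = (-1)^3 = -1
Cofactor C_{21} = -1 * -9 = 9

9


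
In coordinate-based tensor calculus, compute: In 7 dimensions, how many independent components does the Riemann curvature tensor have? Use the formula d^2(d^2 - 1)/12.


The Riemann tensor in d dimensions has d^2(d^2 - 1)/12 independent components.
d = 7, so d^2 = 49
d^2 - 1 = 48
d^2(d^2 - 1) = 49 * 48 = 2352
Divide by 12: 2352 / 12 = 196

196


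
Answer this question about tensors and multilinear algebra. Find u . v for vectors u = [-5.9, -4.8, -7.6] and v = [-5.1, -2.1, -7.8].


The inner product u . v = sum of u_i * v_i.
Term-by-term: -5.9 * -5.1, -4.8 * -2.1, -7.6 * -7.8
Products: 30.09, 10.08, 59.28
Sum = 30.09 + 10.08 + 59.28 = 99.45

99.45


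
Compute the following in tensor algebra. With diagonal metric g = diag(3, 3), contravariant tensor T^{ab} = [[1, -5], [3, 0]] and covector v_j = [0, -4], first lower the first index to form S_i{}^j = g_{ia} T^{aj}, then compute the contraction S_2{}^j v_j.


Step 1: lower the first index. For a diagonal metric, g_{ia} T^{aj} = g_{ii} T^{ij} (no sum on i).
g_{22} = 3
S_2{}^1 = 3 * T^{21} = 3 * 3 = 9
S_2{}^2 = 3 * T^{22} = 3 * 0 = 0
Step 2: contract S_2{}^j with v_j.
S_2{}^1 * v_1 = 9 * 0 = 0
S_2{}^2 * v_2 = 0 * -4 = 0
Result = 0 + 0 = 0

0


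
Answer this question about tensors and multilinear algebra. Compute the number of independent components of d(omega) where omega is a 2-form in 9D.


The exterior derivative of a p-form is a (p+1)-form.
Its number of independent components is C(n, p+1).
n = 9, p+1 = 3
C(9, 3) = 84

84


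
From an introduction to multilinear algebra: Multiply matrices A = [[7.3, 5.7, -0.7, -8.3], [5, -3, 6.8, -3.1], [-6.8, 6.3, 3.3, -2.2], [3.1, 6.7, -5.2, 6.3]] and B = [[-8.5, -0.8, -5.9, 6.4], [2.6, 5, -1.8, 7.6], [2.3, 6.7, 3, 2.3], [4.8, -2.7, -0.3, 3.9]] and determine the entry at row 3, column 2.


(AB)_{ij} = sum_k A_{ik} B_{kj}.
For i=3, j=2:
A_{31} * B_{12} = -6.8 * -0.8 = 5.44
A_{32} * B_{22} = 6.3 * 5 = 31.5
A_{33} * B_{32} = 3.3 * 6.7 = 22.11
A_{34} * B_{42} = -2.2 * -2.7 = 5.94
Sum = 5.44 + 31.5 + 22.11 + 5.94 = 64.99

64.99


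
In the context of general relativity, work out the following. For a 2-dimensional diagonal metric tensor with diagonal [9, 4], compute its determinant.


For a diagonal metric, the determinant is the product of diagonal entries.
Diagonal entries: 9, 4
det(g) = 9 * 4 = 36

36


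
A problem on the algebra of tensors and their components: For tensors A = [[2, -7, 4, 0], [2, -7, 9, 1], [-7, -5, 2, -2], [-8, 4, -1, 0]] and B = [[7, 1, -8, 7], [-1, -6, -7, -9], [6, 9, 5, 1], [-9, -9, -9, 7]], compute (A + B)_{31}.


Tensor addition is component-wise: (A + B)_{ij} = A_{ij} + B_{ij}.
A_{31} = -7
B_{31} = 6
(A + B)_{31} = -7 + 6 = -1

-1


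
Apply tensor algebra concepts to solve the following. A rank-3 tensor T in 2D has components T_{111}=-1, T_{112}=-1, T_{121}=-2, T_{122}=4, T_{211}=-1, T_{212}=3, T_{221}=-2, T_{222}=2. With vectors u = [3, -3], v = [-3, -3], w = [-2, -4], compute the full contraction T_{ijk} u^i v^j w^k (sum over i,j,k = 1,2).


S = sum over i,j,k of T_{ijk} u_i v_j w_k. Expanding all 8 terms:
T_{111}*u_1*v_1*w_1 = -1*3*-3*-2 = -18  (running total: -18)
T_{112}*u_1*v_1*w_2 = -1*3*-3*-4 = -36  (running total: -54)
T_{121}*u_1*v_2*w_1 = -2*3*-3*-2 = -36  (running total: -90)
T_{122}*u_1*v_2*w_2 = 4*3*-3*-4 = 144  (running total: 54)
T_{211}*u_2*v_1*w_1 = -1*-3*-3*-2 = 18  (running total: 72)
T_{212}*u_2*v_1*w_2 = 3*-3*-3*-4 = -108  (running total: -36)
T_{221}*u_2*v_2*w_1 = -2*-3*-3*-2 = 36  (running total: 0)
T_{222}*u_2*v_2*w_2 = 2*-3*-3*-4 = -72  (running total: -72)
S = -72

-72


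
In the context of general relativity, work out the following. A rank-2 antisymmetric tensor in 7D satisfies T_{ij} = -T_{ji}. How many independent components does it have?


An antisymmetric rank-2 tensor satisfies A_{ij} = -A_{ji}, so diagonal entries are zero.
The independent components are the upper-triangular entries: C(n, 2) = n(n-1)/2.
n = 7
C(7, 2) = 7 * 6 / 2 = 42 / 2 = 21

21


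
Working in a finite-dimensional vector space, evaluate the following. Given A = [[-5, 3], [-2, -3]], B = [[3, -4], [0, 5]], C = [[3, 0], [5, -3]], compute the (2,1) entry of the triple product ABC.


(ABC)_{21} = sum_m (AB)_{2m} C_{m1}. First compute row 2 of AB.
(AB)_{21} = -2*3 + -3*0 = -6
(AB)_{22} = -2*-4 + -3*5 = -7
Now contract with column 1 of C:
(AB)_{21} * C_{11} = -6 * 3 = -18
(AB)_{22} * C_{21} = -7 * 5 = -35
(ABC)_{21} = -18 + -35 = -53

-53


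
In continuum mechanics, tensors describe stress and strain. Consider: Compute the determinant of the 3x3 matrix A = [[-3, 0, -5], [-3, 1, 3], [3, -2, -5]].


Expanding along the first row, det(A) = a11*M_11 - a12*M_12 + a13*M_13, where M_1j is the (1,j) minor.
Minor M_11 = 1*-5 - 3*-2 = 1
Minor M_12 = -3*-5 - 3*3 = 6
Minor M_13 = -3*-2 - 1*3 = 3
det = -3*(1) - 0*(6) + -5*(3)
    = -3 - 0 + -15
    = -18

-18


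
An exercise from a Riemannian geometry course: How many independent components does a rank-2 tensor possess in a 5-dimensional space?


The number of components of a rank-r tensor in d dimensions is d^r.
Here d = 5 and r = 2.
5^2 = 25

25


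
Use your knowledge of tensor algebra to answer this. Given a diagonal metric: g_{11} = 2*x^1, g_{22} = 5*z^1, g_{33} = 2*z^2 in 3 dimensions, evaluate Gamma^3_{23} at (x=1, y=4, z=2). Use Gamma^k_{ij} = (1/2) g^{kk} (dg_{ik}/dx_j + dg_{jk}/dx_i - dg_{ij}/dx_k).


For a diagonal metric, Gamma^k_{ij} = (1/2) g^{kk} (dg_{ik}/dx_j + dg_{jk}/dx_i - dg_{ij}/dx_k).
The metric is diagonal, so g_{ab} = 0 for a != b.
At the given point: g_{11} = 2, g_{22} = 10, g_{33} = 8
g^{33} = 1/8
dg_{23}/dx_3 = 0 (off-diagonal)
dg_{33}/dx_2 = dg_{33}/dx_2 = 0
dg_{23}/dx_3 = 0 (off-diagonal)
Numerator = 0 + 0 - 0 = 0
Gamma^3_{23} = 0 / (2 * 8) = 0

0


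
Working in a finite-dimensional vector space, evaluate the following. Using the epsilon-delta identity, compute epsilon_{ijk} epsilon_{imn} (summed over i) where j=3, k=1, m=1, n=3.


Using the identity: epsilon_{ijk} epsilon_{imn} = delta_{jm} delta_{kn} - delta_{jn} delta_{km}.
delta_{31} = 0
delta_{13} = 0
delta_{33} = 1
delta_{11} = 1
Result = 0 * 0 - 1 * 1 = 0 - 1 = -1

-1
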